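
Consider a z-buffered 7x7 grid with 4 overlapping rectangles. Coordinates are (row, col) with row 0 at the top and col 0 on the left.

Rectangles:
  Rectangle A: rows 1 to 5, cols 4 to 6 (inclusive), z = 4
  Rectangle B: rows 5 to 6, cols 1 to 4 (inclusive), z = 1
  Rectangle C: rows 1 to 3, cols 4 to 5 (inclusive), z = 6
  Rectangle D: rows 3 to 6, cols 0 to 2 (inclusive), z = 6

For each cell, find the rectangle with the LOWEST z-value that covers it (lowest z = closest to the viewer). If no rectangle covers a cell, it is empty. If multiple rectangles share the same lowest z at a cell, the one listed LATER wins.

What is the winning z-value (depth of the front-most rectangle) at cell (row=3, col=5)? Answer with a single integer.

Answer: 4

Derivation:
Check cell (3,5):
  A: rows 1-5 cols 4-6 z=4 -> covers; best now A (z=4)
  B: rows 5-6 cols 1-4 -> outside (row miss)
  C: rows 1-3 cols 4-5 z=6 -> covers; best now A (z=4)
  D: rows 3-6 cols 0-2 -> outside (col miss)
Winner: A at z=4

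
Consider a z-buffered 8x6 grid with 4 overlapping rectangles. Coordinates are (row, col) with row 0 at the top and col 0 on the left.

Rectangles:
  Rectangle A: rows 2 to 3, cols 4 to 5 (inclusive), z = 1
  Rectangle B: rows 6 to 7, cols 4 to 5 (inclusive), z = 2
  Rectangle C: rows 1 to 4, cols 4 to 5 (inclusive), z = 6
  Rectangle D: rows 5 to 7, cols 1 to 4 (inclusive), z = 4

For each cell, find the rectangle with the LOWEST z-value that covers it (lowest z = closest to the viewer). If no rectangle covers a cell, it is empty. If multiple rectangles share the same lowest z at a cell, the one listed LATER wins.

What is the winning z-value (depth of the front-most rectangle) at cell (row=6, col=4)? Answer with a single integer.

Check cell (6,4):
  A: rows 2-3 cols 4-5 -> outside (row miss)
  B: rows 6-7 cols 4-5 z=2 -> covers; best now B (z=2)
  C: rows 1-4 cols 4-5 -> outside (row miss)
  D: rows 5-7 cols 1-4 z=4 -> covers; best now B (z=2)
Winner: B at z=2

Answer: 2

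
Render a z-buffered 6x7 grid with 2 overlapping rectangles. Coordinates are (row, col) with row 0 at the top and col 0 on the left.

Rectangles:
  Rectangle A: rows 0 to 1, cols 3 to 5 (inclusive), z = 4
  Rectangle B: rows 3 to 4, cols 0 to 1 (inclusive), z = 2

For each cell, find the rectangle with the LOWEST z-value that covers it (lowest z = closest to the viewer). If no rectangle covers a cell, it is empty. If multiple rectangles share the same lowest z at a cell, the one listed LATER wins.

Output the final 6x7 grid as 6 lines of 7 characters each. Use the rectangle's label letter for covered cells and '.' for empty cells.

...AAA.
...AAA.
.......
BB.....
BB.....
.......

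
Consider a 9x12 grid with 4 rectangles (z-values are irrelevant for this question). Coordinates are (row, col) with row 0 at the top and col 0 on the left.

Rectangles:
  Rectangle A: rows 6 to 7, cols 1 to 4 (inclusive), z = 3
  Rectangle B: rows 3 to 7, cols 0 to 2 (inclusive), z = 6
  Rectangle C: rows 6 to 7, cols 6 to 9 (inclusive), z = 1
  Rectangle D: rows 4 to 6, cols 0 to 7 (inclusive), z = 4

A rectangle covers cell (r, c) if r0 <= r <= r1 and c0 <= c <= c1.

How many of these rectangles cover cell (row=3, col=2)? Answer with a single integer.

Check cell (3,2):
  A: rows 6-7 cols 1-4 -> outside (row miss)
  B: rows 3-7 cols 0-2 -> covers
  C: rows 6-7 cols 6-9 -> outside (row miss)
  D: rows 4-6 cols 0-7 -> outside (row miss)
Count covering = 1

Answer: 1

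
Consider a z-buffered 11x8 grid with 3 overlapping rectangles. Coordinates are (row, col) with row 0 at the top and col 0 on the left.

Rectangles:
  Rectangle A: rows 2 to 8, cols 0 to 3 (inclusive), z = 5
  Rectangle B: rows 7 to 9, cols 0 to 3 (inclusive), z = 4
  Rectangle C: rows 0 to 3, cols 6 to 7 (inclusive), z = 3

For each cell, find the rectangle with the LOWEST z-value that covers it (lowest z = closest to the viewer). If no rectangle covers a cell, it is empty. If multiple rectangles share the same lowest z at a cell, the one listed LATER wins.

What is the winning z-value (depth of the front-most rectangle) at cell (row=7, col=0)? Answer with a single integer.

Check cell (7,0):
  A: rows 2-8 cols 0-3 z=5 -> covers; best now A (z=5)
  B: rows 7-9 cols 0-3 z=4 -> covers; best now B (z=4)
  C: rows 0-3 cols 6-7 -> outside (row miss)
Winner: B at z=4

Answer: 4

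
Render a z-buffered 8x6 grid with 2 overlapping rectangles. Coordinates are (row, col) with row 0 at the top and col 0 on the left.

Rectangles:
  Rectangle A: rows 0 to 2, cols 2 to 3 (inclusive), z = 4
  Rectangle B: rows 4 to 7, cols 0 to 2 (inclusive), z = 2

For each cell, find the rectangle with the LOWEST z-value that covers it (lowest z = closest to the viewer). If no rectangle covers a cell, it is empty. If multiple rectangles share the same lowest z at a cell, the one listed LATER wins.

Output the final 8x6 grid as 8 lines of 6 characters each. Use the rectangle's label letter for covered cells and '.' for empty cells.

..AA..
..AA..
..AA..
......
BBB...
BBB...
BBB...
BBB...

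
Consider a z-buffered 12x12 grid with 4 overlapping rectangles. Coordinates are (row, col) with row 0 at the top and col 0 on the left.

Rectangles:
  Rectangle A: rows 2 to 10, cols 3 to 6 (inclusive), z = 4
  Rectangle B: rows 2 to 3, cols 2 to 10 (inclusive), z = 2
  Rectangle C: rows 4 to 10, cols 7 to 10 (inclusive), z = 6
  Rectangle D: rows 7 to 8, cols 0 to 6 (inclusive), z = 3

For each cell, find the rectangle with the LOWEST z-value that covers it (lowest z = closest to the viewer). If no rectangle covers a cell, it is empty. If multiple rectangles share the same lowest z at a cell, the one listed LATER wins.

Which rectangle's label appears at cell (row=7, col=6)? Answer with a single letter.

Answer: D

Derivation:
Check cell (7,6):
  A: rows 2-10 cols 3-6 z=4 -> covers; best now A (z=4)
  B: rows 2-3 cols 2-10 -> outside (row miss)
  C: rows 4-10 cols 7-10 -> outside (col miss)
  D: rows 7-8 cols 0-6 z=3 -> covers; best now D (z=3)
Winner: D at z=3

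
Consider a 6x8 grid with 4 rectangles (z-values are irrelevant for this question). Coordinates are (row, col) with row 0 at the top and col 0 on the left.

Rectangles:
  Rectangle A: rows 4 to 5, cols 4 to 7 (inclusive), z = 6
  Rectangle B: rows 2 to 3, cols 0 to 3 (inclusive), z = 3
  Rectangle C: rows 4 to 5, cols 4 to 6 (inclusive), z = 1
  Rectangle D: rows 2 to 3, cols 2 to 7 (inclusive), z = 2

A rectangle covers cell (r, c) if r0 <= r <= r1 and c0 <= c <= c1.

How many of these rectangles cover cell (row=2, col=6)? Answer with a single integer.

Answer: 1

Derivation:
Check cell (2,6):
  A: rows 4-5 cols 4-7 -> outside (row miss)
  B: rows 2-3 cols 0-3 -> outside (col miss)
  C: rows 4-5 cols 4-6 -> outside (row miss)
  D: rows 2-3 cols 2-7 -> covers
Count covering = 1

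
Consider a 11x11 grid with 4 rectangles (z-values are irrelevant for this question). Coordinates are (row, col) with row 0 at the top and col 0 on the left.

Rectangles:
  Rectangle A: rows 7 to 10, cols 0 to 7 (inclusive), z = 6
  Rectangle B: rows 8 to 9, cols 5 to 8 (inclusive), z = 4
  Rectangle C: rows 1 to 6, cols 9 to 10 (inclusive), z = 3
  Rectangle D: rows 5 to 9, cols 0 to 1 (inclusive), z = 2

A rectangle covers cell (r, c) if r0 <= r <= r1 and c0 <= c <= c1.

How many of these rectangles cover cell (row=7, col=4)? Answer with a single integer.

Check cell (7,4):
  A: rows 7-10 cols 0-7 -> covers
  B: rows 8-9 cols 5-8 -> outside (row miss)
  C: rows 1-6 cols 9-10 -> outside (row miss)
  D: rows 5-9 cols 0-1 -> outside (col miss)
Count covering = 1

Answer: 1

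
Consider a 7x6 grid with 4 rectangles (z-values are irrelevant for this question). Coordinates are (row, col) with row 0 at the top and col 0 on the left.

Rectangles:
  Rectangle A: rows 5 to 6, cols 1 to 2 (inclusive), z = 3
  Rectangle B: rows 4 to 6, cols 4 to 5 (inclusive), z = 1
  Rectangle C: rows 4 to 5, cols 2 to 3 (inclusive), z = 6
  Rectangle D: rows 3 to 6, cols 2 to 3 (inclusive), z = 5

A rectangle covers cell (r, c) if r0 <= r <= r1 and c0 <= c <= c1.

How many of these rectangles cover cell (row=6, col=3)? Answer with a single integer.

Check cell (6,3):
  A: rows 5-6 cols 1-2 -> outside (col miss)
  B: rows 4-6 cols 4-5 -> outside (col miss)
  C: rows 4-5 cols 2-3 -> outside (row miss)
  D: rows 3-6 cols 2-3 -> covers
Count covering = 1

Answer: 1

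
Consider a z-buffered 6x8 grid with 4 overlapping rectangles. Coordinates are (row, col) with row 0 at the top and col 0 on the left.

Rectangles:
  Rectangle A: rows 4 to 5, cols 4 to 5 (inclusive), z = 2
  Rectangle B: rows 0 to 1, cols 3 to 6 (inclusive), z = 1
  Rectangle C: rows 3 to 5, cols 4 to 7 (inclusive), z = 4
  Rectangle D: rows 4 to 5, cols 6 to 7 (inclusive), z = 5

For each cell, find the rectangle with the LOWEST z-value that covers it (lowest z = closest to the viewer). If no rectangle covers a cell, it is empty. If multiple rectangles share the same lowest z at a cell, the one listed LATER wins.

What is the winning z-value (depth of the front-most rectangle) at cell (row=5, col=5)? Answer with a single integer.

Check cell (5,5):
  A: rows 4-5 cols 4-5 z=2 -> covers; best now A (z=2)
  B: rows 0-1 cols 3-6 -> outside (row miss)
  C: rows 3-5 cols 4-7 z=4 -> covers; best now A (z=2)
  D: rows 4-5 cols 6-7 -> outside (col miss)
Winner: A at z=2

Answer: 2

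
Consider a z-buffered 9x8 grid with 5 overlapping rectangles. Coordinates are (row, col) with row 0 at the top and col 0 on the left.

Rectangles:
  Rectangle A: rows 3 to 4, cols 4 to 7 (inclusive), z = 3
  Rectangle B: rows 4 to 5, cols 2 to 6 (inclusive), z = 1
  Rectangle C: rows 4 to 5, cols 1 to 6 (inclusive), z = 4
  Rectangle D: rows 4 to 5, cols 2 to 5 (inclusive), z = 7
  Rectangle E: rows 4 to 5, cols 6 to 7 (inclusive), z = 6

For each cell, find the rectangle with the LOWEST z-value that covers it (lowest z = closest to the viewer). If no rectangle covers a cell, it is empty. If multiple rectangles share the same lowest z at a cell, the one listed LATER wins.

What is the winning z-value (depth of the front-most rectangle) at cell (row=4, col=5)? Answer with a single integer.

Answer: 1

Derivation:
Check cell (4,5):
  A: rows 3-4 cols 4-7 z=3 -> covers; best now A (z=3)
  B: rows 4-5 cols 2-6 z=1 -> covers; best now B (z=1)
  C: rows 4-5 cols 1-6 z=4 -> covers; best now B (z=1)
  D: rows 4-5 cols 2-5 z=7 -> covers; best now B (z=1)
  E: rows 4-5 cols 6-7 -> outside (col miss)
Winner: B at z=1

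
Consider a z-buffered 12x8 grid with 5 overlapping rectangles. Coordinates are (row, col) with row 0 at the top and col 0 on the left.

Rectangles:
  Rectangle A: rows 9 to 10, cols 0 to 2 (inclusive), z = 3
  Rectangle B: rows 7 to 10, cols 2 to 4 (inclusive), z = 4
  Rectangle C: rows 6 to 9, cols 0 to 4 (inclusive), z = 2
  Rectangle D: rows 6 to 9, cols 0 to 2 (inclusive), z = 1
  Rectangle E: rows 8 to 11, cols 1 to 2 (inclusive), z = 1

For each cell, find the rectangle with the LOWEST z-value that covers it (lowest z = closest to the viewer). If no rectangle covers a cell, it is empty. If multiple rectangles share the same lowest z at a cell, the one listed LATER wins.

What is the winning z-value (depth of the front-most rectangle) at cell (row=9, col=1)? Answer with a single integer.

Check cell (9,1):
  A: rows 9-10 cols 0-2 z=3 -> covers; best now A (z=3)
  B: rows 7-10 cols 2-4 -> outside (col miss)
  C: rows 6-9 cols 0-4 z=2 -> covers; best now C (z=2)
  D: rows 6-9 cols 0-2 z=1 -> covers; best now D (z=1)
  E: rows 8-11 cols 1-2 z=1 -> covers; best now E (z=1)
Winner: E at z=1

Answer: 1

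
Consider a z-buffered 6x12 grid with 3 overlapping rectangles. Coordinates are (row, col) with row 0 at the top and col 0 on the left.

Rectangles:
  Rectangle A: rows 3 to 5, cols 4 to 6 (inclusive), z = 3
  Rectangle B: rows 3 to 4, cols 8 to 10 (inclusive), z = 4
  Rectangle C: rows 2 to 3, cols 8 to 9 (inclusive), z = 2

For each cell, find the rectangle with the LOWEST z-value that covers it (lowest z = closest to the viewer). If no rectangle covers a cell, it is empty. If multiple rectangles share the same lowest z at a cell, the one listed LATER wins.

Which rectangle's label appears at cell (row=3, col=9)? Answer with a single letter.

Check cell (3,9):
  A: rows 3-5 cols 4-6 -> outside (col miss)
  B: rows 3-4 cols 8-10 z=4 -> covers; best now B (z=4)
  C: rows 2-3 cols 8-9 z=2 -> covers; best now C (z=2)
Winner: C at z=2

Answer: C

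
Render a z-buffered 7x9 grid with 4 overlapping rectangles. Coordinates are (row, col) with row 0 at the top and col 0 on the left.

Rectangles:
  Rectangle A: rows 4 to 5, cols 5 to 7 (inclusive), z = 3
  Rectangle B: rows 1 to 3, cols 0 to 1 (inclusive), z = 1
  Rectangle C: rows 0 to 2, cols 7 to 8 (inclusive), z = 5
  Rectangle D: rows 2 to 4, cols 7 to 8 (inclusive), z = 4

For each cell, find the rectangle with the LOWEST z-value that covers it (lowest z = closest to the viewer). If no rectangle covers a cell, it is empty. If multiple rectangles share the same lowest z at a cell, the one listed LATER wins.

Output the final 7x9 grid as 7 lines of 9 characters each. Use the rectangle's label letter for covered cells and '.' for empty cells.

.......CC
BB.....CC
BB.....DD
BB.....DD
.....AAAD
.....AAA.
.........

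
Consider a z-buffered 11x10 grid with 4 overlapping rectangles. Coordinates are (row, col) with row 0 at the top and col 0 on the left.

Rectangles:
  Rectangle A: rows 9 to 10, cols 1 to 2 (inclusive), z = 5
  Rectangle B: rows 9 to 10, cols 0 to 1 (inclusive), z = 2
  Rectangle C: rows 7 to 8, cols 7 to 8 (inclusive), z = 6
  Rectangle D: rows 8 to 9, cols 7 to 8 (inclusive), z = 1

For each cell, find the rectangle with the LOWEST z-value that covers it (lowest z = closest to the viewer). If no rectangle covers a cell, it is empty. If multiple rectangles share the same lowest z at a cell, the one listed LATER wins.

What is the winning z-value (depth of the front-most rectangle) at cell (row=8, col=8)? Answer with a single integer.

Check cell (8,8):
  A: rows 9-10 cols 1-2 -> outside (row miss)
  B: rows 9-10 cols 0-1 -> outside (row miss)
  C: rows 7-8 cols 7-8 z=6 -> covers; best now C (z=6)
  D: rows 8-9 cols 7-8 z=1 -> covers; best now D (z=1)
Winner: D at z=1

Answer: 1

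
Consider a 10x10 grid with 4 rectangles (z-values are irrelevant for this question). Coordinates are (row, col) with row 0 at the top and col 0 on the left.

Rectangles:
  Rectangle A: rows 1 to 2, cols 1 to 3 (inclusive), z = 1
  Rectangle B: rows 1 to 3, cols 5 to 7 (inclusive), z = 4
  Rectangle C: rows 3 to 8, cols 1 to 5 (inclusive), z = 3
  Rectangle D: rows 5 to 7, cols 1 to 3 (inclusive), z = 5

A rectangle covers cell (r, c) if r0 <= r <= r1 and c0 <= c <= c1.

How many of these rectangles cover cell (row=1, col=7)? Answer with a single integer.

Check cell (1,7):
  A: rows 1-2 cols 1-3 -> outside (col miss)
  B: rows 1-3 cols 5-7 -> covers
  C: rows 3-8 cols 1-5 -> outside (row miss)
  D: rows 5-7 cols 1-3 -> outside (row miss)
Count covering = 1

Answer: 1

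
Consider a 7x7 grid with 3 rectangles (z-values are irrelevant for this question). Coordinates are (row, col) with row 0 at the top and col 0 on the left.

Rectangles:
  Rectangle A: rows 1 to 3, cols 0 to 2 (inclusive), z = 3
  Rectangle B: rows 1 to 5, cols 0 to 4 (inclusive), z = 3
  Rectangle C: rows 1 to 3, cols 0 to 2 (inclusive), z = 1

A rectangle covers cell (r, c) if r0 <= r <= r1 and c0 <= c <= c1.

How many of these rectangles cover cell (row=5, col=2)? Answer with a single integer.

Check cell (5,2):
  A: rows 1-3 cols 0-2 -> outside (row miss)
  B: rows 1-5 cols 0-4 -> covers
  C: rows 1-3 cols 0-2 -> outside (row miss)
Count covering = 1

Answer: 1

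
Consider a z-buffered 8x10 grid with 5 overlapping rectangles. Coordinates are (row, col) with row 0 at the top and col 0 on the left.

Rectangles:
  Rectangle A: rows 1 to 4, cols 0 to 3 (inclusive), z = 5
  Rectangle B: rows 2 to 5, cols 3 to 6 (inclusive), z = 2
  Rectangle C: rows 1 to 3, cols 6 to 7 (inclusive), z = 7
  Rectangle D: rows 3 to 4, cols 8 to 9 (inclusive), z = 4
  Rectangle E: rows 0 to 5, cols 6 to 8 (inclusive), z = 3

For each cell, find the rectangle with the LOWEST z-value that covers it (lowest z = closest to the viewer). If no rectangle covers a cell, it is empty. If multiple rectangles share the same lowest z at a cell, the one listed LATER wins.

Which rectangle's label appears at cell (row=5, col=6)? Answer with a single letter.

Check cell (5,6):
  A: rows 1-4 cols 0-3 -> outside (row miss)
  B: rows 2-5 cols 3-6 z=2 -> covers; best now B (z=2)
  C: rows 1-3 cols 6-7 -> outside (row miss)
  D: rows 3-4 cols 8-9 -> outside (row miss)
  E: rows 0-5 cols 6-8 z=3 -> covers; best now B (z=2)
Winner: B at z=2

Answer: B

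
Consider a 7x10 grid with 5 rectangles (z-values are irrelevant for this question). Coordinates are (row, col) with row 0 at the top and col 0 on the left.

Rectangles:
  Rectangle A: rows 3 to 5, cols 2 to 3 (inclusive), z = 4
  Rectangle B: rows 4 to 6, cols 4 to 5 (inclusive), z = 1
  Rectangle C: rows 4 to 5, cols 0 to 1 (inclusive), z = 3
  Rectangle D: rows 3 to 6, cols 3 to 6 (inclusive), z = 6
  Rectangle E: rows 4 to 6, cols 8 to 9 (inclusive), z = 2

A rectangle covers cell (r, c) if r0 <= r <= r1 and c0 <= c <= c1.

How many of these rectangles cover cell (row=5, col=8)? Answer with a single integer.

Answer: 1

Derivation:
Check cell (5,8):
  A: rows 3-5 cols 2-3 -> outside (col miss)
  B: rows 4-6 cols 4-5 -> outside (col miss)
  C: rows 4-5 cols 0-1 -> outside (col miss)
  D: rows 3-6 cols 3-6 -> outside (col miss)
  E: rows 4-6 cols 8-9 -> covers
Count covering = 1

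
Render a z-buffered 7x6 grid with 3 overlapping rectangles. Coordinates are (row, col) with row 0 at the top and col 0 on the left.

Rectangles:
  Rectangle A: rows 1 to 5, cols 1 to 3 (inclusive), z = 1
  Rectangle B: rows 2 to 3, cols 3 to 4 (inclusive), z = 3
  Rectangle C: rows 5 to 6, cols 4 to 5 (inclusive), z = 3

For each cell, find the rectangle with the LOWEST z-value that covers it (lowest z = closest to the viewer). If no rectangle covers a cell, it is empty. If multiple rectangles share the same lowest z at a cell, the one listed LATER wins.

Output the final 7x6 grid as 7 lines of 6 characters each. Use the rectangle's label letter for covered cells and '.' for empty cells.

......
.AAA..
.AAAB.
.AAAB.
.AAA..
.AAACC
....CC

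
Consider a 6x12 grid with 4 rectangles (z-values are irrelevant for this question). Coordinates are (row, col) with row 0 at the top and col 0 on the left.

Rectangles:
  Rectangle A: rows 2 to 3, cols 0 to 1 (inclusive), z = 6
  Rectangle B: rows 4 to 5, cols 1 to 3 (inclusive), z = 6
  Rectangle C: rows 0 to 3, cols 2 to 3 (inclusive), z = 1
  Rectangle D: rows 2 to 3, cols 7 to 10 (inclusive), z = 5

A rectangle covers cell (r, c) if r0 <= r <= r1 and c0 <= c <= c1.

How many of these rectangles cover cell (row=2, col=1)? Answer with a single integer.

Check cell (2,1):
  A: rows 2-3 cols 0-1 -> covers
  B: rows 4-5 cols 1-3 -> outside (row miss)
  C: rows 0-3 cols 2-3 -> outside (col miss)
  D: rows 2-3 cols 7-10 -> outside (col miss)
Count covering = 1

Answer: 1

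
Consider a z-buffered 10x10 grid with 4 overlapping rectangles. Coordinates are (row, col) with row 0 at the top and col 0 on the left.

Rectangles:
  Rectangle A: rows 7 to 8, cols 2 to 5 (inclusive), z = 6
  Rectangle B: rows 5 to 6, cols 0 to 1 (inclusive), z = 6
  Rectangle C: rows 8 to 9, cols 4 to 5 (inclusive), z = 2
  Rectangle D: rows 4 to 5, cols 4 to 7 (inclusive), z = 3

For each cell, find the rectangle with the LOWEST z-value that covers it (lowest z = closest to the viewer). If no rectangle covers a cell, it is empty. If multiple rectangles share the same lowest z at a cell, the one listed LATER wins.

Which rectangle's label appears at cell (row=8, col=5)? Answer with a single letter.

Check cell (8,5):
  A: rows 7-8 cols 2-5 z=6 -> covers; best now A (z=6)
  B: rows 5-6 cols 0-1 -> outside (row miss)
  C: rows 8-9 cols 4-5 z=2 -> covers; best now C (z=2)
  D: rows 4-5 cols 4-7 -> outside (row miss)
Winner: C at z=2

Answer: C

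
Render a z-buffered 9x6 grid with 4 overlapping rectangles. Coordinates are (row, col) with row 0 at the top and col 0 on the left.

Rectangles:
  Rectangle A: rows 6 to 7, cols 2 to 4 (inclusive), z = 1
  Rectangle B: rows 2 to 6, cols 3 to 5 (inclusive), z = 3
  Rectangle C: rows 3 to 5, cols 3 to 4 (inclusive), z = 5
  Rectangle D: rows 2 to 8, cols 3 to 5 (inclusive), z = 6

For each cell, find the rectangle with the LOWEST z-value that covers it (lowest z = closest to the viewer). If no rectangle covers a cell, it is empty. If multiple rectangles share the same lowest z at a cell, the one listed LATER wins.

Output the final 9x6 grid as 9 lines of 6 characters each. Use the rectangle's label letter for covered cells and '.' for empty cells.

......
......
...BBB
...BBB
...BBB
...BBB
..AAAB
..AAAD
...DDD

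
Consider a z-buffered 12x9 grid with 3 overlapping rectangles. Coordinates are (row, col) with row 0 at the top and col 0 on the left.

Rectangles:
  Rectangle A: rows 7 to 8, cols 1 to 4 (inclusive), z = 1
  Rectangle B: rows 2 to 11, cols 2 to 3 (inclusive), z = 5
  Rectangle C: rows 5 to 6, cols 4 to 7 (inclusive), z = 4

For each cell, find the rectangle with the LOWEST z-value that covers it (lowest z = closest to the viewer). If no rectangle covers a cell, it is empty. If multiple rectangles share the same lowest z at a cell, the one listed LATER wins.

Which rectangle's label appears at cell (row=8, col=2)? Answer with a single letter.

Check cell (8,2):
  A: rows 7-8 cols 1-4 z=1 -> covers; best now A (z=1)
  B: rows 2-11 cols 2-3 z=5 -> covers; best now A (z=1)
  C: rows 5-6 cols 4-7 -> outside (row miss)
Winner: A at z=1

Answer: A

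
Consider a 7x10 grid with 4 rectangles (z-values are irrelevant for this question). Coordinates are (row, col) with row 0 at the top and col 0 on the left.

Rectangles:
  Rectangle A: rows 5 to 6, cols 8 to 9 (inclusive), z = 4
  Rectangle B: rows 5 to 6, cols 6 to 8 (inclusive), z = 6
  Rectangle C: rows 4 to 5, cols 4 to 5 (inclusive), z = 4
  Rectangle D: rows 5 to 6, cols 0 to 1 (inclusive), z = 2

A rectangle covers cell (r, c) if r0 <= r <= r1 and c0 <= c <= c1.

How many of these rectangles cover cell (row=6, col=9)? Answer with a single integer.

Check cell (6,9):
  A: rows 5-6 cols 8-9 -> covers
  B: rows 5-6 cols 6-8 -> outside (col miss)
  C: rows 4-5 cols 4-5 -> outside (row miss)
  D: rows 5-6 cols 0-1 -> outside (col miss)
Count covering = 1

Answer: 1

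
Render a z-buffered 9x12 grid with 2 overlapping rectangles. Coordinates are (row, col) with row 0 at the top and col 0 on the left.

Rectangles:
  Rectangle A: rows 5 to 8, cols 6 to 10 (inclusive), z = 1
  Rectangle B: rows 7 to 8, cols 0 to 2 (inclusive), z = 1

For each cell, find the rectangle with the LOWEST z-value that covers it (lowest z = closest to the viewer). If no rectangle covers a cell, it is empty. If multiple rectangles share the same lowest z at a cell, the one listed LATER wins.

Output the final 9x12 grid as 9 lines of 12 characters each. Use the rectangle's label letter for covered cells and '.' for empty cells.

............
............
............
............
............
......AAAAA.
......AAAAA.
BBB...AAAAA.
BBB...AAAAA.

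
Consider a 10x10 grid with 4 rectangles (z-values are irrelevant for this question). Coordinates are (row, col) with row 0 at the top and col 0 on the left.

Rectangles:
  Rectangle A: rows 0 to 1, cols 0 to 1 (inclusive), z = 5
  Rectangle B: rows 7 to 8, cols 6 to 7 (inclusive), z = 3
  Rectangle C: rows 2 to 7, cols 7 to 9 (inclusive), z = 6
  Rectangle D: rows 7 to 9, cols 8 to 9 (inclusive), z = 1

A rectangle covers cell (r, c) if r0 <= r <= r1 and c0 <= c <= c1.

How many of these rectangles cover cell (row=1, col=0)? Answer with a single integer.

Check cell (1,0):
  A: rows 0-1 cols 0-1 -> covers
  B: rows 7-8 cols 6-7 -> outside (row miss)
  C: rows 2-7 cols 7-9 -> outside (row miss)
  D: rows 7-9 cols 8-9 -> outside (row miss)
Count covering = 1

Answer: 1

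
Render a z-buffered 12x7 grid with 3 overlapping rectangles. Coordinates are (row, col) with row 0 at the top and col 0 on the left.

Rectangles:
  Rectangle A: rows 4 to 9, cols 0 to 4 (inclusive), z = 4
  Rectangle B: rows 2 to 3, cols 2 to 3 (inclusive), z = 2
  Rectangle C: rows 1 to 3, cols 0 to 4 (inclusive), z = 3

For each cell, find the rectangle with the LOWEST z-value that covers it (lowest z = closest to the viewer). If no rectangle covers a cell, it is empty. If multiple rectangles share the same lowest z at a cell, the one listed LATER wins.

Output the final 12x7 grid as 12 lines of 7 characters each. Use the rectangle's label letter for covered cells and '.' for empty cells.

.......
CCCCC..
CCBBC..
CCBBC..
AAAAA..
AAAAA..
AAAAA..
AAAAA..
AAAAA..
AAAAA..
.......
.......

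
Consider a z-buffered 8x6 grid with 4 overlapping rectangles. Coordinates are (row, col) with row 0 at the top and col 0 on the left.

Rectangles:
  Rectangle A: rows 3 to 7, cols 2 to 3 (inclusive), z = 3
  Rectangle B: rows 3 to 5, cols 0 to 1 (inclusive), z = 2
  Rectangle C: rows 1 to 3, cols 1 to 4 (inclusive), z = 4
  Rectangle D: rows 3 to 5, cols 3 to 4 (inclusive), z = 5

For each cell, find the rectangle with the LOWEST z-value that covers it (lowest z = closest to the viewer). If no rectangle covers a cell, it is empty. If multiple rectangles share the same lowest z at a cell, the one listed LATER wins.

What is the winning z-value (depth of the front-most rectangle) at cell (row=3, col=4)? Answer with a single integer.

Answer: 4

Derivation:
Check cell (3,4):
  A: rows 3-7 cols 2-3 -> outside (col miss)
  B: rows 3-5 cols 0-1 -> outside (col miss)
  C: rows 1-3 cols 1-4 z=4 -> covers; best now C (z=4)
  D: rows 3-5 cols 3-4 z=5 -> covers; best now C (z=4)
Winner: C at z=4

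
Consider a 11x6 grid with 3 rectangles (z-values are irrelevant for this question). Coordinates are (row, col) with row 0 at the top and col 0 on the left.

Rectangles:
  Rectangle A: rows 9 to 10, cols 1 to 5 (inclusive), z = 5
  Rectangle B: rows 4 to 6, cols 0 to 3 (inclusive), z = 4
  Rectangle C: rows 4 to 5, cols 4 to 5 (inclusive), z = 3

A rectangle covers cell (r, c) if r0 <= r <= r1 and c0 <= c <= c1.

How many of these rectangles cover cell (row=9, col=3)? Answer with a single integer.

Answer: 1

Derivation:
Check cell (9,3):
  A: rows 9-10 cols 1-5 -> covers
  B: rows 4-6 cols 0-3 -> outside (row miss)
  C: rows 4-5 cols 4-5 -> outside (row miss)
Count covering = 1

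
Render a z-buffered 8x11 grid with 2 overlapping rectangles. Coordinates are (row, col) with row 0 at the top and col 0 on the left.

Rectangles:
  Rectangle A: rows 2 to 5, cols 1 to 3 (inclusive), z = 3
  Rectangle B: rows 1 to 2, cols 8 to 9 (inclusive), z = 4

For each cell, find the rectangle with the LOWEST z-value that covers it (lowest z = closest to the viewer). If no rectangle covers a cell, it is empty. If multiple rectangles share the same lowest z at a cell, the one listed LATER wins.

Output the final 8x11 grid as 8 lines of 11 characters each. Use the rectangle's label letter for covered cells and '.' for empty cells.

...........
........BB.
.AAA....BB.
.AAA.......
.AAA.......
.AAA.......
...........
...........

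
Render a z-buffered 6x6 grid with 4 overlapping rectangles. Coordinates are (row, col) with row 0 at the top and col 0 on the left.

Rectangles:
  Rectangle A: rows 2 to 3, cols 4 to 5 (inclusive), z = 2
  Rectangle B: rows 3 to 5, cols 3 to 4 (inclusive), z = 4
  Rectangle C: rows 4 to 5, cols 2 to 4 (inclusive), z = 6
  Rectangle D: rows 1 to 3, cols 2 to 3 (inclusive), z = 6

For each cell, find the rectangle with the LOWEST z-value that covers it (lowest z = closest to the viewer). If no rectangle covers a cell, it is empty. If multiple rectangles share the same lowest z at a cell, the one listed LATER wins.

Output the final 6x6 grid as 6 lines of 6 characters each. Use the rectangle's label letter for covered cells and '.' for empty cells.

......
..DD..
..DDAA
..DBAA
..CBB.
..CBB.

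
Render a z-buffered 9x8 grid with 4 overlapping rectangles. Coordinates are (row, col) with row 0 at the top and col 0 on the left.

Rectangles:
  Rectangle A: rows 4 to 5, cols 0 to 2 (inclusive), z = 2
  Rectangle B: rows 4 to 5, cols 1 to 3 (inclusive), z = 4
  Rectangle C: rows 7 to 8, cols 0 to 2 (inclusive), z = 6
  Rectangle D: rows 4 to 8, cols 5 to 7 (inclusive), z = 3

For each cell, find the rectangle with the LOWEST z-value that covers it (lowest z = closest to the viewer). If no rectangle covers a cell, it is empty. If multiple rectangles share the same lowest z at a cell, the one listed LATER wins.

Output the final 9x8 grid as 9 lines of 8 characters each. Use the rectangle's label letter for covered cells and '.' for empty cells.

........
........
........
........
AAAB.DDD
AAAB.DDD
.....DDD
CCC..DDD
CCC..DDD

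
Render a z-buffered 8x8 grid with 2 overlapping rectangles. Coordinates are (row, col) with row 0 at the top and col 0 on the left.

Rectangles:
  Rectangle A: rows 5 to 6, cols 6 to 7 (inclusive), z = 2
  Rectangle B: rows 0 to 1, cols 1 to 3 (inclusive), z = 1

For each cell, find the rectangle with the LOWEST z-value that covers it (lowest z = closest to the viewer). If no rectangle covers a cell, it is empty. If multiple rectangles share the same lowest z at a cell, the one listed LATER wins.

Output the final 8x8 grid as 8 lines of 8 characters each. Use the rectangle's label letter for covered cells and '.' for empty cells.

.BBB....
.BBB....
........
........
........
......AA
......AA
........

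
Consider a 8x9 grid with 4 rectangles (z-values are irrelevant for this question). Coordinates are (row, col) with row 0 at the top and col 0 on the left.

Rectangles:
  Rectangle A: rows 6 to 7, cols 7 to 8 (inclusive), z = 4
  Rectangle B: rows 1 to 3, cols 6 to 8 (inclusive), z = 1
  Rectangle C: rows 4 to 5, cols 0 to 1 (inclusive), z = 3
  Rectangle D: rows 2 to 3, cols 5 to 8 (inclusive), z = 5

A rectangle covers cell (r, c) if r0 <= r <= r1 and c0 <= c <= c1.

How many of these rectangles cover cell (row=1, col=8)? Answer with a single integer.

Check cell (1,8):
  A: rows 6-7 cols 7-8 -> outside (row miss)
  B: rows 1-3 cols 6-8 -> covers
  C: rows 4-5 cols 0-1 -> outside (row miss)
  D: rows 2-3 cols 5-8 -> outside (row miss)
Count covering = 1

Answer: 1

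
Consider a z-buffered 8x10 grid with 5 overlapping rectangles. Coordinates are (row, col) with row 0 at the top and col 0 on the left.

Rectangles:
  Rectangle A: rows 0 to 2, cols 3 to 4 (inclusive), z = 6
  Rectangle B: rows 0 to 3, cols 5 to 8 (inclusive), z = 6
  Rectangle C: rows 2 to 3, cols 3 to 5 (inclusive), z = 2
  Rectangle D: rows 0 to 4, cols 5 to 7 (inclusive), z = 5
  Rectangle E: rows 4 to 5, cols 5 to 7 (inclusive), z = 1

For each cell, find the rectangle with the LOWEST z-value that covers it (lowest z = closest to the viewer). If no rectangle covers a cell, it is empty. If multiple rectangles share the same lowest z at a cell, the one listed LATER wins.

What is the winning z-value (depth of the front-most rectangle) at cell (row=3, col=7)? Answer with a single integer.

Answer: 5

Derivation:
Check cell (3,7):
  A: rows 0-2 cols 3-4 -> outside (row miss)
  B: rows 0-3 cols 5-8 z=6 -> covers; best now B (z=6)
  C: rows 2-3 cols 3-5 -> outside (col miss)
  D: rows 0-4 cols 5-7 z=5 -> covers; best now D (z=5)
  E: rows 4-5 cols 5-7 -> outside (row miss)
Winner: D at z=5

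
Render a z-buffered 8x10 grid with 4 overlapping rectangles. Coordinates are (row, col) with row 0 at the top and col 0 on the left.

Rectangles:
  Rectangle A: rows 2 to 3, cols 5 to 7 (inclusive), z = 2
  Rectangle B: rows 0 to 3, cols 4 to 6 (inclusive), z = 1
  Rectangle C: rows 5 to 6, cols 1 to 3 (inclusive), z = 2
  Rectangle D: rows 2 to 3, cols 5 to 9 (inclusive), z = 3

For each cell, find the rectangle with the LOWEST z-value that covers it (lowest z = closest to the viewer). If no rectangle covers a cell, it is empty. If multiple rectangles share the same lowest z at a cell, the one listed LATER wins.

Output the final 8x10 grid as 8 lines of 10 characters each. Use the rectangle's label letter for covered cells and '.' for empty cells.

....BBB...
....BBB...
....BBBADD
....BBBADD
..........
.CCC......
.CCC......
..........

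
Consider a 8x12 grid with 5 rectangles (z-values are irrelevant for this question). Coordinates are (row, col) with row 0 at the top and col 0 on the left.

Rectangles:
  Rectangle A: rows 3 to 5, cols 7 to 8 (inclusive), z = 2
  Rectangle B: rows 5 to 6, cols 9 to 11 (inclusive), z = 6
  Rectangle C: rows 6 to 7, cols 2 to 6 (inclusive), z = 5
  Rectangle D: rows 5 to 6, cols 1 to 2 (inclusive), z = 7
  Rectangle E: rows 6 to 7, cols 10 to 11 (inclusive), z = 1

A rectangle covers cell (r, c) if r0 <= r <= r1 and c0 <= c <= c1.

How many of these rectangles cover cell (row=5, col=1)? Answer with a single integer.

Check cell (5,1):
  A: rows 3-5 cols 7-8 -> outside (col miss)
  B: rows 5-6 cols 9-11 -> outside (col miss)
  C: rows 6-7 cols 2-6 -> outside (row miss)
  D: rows 5-6 cols 1-2 -> covers
  E: rows 6-7 cols 10-11 -> outside (row miss)
Count covering = 1

Answer: 1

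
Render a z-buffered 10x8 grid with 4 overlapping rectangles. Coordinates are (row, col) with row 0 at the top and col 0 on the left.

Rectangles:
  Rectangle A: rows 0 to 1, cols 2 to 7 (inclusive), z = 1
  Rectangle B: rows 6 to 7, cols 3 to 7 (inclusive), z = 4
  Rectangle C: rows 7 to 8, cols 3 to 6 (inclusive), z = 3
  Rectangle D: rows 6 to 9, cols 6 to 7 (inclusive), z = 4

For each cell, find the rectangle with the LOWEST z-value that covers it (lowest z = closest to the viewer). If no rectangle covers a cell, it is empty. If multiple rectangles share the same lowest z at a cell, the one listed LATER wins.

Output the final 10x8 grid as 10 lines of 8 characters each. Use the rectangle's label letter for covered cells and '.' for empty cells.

..AAAAAA
..AAAAAA
........
........
........
........
...BBBDD
...CCCCD
...CCCCD
......DD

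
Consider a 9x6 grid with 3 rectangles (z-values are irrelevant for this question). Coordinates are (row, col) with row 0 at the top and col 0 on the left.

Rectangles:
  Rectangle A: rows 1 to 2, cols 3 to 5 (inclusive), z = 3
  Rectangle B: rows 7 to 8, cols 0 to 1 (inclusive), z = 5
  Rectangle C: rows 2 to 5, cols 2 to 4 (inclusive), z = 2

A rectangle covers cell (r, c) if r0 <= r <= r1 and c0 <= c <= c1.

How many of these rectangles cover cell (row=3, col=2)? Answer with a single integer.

Check cell (3,2):
  A: rows 1-2 cols 3-5 -> outside (row miss)
  B: rows 7-8 cols 0-1 -> outside (row miss)
  C: rows 2-5 cols 2-4 -> covers
Count covering = 1

Answer: 1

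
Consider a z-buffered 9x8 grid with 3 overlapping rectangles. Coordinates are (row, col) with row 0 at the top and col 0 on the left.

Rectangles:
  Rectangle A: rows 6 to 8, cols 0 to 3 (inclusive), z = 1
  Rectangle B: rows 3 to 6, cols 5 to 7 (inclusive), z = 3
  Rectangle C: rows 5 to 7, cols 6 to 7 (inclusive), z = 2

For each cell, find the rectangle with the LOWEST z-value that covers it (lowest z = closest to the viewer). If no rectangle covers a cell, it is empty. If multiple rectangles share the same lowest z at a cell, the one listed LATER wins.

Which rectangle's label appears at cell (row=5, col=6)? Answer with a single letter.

Answer: C

Derivation:
Check cell (5,6):
  A: rows 6-8 cols 0-3 -> outside (row miss)
  B: rows 3-6 cols 5-7 z=3 -> covers; best now B (z=3)
  C: rows 5-7 cols 6-7 z=2 -> covers; best now C (z=2)
Winner: C at z=2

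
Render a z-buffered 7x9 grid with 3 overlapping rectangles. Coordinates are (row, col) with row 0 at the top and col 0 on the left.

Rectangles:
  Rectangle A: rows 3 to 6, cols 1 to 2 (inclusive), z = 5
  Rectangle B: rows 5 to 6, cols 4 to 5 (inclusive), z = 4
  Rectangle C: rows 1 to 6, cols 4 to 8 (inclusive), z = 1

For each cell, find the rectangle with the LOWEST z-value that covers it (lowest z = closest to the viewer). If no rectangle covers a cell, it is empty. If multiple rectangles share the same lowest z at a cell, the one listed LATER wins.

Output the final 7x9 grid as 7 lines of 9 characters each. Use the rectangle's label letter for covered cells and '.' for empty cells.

.........
....CCCCC
....CCCCC
.AA.CCCCC
.AA.CCCCC
.AA.CCCCC
.AA.CCCCC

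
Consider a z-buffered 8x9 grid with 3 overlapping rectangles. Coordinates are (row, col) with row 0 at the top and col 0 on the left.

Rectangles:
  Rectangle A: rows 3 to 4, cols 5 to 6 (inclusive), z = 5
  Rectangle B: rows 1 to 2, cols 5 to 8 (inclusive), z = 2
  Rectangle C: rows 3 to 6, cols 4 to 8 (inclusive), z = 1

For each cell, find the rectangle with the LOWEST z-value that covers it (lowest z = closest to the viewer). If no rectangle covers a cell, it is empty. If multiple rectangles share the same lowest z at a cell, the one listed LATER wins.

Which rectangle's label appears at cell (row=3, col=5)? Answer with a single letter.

Answer: C

Derivation:
Check cell (3,5):
  A: rows 3-4 cols 5-6 z=5 -> covers; best now A (z=5)
  B: rows 1-2 cols 5-8 -> outside (row miss)
  C: rows 3-6 cols 4-8 z=1 -> covers; best now C (z=1)
Winner: C at z=1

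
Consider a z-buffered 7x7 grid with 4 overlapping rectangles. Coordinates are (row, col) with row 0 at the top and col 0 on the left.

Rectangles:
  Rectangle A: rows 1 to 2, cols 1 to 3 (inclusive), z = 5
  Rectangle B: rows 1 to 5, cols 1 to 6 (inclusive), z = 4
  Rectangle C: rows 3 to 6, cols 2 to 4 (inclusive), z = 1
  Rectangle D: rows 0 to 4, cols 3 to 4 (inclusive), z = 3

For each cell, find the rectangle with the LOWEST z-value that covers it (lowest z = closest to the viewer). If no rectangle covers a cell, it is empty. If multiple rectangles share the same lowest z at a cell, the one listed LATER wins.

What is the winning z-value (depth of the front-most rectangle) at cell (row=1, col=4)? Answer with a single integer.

Check cell (1,4):
  A: rows 1-2 cols 1-3 -> outside (col miss)
  B: rows 1-5 cols 1-6 z=4 -> covers; best now B (z=4)
  C: rows 3-6 cols 2-4 -> outside (row miss)
  D: rows 0-4 cols 3-4 z=3 -> covers; best now D (z=3)
Winner: D at z=3

Answer: 3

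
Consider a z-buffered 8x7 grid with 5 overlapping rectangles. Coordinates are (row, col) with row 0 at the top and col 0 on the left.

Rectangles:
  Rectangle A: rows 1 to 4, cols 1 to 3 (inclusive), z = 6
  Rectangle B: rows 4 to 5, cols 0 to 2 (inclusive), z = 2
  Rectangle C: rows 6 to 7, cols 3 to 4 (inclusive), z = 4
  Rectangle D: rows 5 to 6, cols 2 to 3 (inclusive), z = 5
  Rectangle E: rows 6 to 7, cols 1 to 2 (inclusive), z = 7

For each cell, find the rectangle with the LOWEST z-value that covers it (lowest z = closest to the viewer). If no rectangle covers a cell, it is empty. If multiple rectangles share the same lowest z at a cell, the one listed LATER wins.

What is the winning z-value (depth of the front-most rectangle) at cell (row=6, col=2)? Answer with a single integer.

Answer: 5

Derivation:
Check cell (6,2):
  A: rows 1-4 cols 1-3 -> outside (row miss)
  B: rows 4-5 cols 0-2 -> outside (row miss)
  C: rows 6-7 cols 3-4 -> outside (col miss)
  D: rows 5-6 cols 2-3 z=5 -> covers; best now D (z=5)
  E: rows 6-7 cols 1-2 z=7 -> covers; best now D (z=5)
Winner: D at z=5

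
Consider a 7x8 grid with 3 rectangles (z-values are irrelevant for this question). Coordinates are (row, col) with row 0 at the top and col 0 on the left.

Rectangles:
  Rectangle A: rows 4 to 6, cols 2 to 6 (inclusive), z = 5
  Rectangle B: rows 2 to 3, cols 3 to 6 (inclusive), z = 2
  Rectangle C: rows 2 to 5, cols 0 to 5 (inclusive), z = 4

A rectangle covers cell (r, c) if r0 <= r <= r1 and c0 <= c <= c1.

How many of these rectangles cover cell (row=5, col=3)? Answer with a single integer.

Answer: 2

Derivation:
Check cell (5,3):
  A: rows 4-6 cols 2-6 -> covers
  B: rows 2-3 cols 3-6 -> outside (row miss)
  C: rows 2-5 cols 0-5 -> covers
Count covering = 2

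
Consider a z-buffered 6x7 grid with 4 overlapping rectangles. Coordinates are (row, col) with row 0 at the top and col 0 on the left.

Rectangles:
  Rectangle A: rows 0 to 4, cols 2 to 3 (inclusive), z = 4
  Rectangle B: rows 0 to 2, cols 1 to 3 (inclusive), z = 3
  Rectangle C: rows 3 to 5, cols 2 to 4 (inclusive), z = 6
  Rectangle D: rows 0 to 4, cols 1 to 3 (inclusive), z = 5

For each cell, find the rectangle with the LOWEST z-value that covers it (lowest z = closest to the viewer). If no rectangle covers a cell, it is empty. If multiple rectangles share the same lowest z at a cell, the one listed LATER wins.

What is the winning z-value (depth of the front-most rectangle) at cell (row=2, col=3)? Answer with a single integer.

Check cell (2,3):
  A: rows 0-4 cols 2-3 z=4 -> covers; best now A (z=4)
  B: rows 0-2 cols 1-3 z=3 -> covers; best now B (z=3)
  C: rows 3-5 cols 2-4 -> outside (row miss)
  D: rows 0-4 cols 1-3 z=5 -> covers; best now B (z=3)
Winner: B at z=3

Answer: 3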